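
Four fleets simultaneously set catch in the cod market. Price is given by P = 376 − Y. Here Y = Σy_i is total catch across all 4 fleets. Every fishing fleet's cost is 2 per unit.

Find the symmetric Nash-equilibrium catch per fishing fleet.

A representative fishing fleet's profit is π_i = y_i(376 − Y) − 2y_i, with Y = y_i + Σ_{j≠i} y_j.
First-order condition: 374 − 2y_i − Σ_{j≠i} y_j = 0.
With identical fishing fleets, set every y_j = y: then 374 − 2y − 3y = 0, i.e. y = 374/5 = 74.8.

74.8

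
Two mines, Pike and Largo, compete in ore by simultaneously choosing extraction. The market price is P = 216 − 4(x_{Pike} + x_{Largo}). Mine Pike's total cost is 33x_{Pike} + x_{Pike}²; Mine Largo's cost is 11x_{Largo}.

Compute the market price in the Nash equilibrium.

Mine Pike's profit: π = x_{Pike}(216 − 4(x_{Pike} + x_{Largo})) − 33x_{Pike} − x_{Pike}².
∂π/∂x_{Pike} = 183 − 10x_{Pike} − 4x_{Largo} = 0, so x_{Pike} = 18.3 − 0.4x_{Largo}.
For Largo: ∂π/∂x_{Largo} = 205 − 8x_{Largo} − 4x_{Pike} = 0 ⇒ x_{Largo} = 25.625 − 0.5x_{Pike}.
Substituting the second reaction function into the first: x_{Pike} = 18.3 − 0.4(25.625 − 0.5x_{Pike}), which gives 0.8x_{Pike} = 8.05 ⇒ x_{Pike} = 10.0625.
Then x_{Largo} = 25.625 − 0.5·10.0625 = 659/32.
Equilibrium price: P = 216 − 4·(981/32) = 93.375.

93.375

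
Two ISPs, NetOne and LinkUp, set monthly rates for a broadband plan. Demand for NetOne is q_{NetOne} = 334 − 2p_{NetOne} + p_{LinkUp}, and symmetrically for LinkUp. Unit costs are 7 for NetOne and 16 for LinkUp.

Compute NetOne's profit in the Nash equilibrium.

NetOne's profit: π = (p_{NetOne} − 7)(334 − 2p_{NetOne} + p_{LinkUp}).
∂π/∂p_{NetOne} = 348 − 4p_{NetOne} + p_{LinkUp} = 0 ⇒ p_{NetOne} = 87 + 0.25p_{LinkUp}.
Similarly p_{LinkUp} = 91.5 + 0.25p_{NetOne}.
Substituting the second reaction function into the first: p_{NetOne} = 87 + 0.25(91.5 + 0.25p_{NetOne}), which gives 0.9375p_{NetOne} = 109.875 ⇒ p_{NetOne} = 117.2.
Then p_{LinkUp} = 91.5 + 0.25·117.2 = 120.8.
q_{NetOne} = 334 − 2·117.2 + 120.8 = 220.4.
Profit = (117.2 − 7)·220.4 = 24288.08.

24288.08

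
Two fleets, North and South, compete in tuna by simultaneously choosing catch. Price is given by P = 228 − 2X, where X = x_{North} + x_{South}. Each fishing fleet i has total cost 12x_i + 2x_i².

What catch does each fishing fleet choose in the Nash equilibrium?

Fishing fleet North's profit: π = x_{North}(228 − 2(x_{North} + x_{South})) − 12x_{North} − 2x_{North}².
∂π/∂x_{North} = 216 − 8x_{North} − 2x_{South} = 0, so x_{North} = 27 − 0.25x_{South}.
By symmetry x_{South} = x_{North}; substituting into the reaction function, 1.25x_{North} = 27 and x_{North} = 21.6.

21.6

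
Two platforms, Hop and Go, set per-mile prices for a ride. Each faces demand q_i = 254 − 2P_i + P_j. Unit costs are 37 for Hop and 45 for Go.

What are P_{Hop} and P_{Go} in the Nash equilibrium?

110.4, 113.6

Hop's profit: π = (P_{Hop} − 37)(254 − 2P_{Hop} + P_{Go}).
∂π/∂P_{Hop} = 328 − 4P_{Hop} + P_{Go} = 0 ⇒ P_{Hop} = 82 + 0.25P_{Go}.
Similarly P_{Go} = 86 + 0.25P_{Hop}.
Solving the two reaction functions simultaneously: (1 − (0.25)(0.25))P_{Hop} = 82 + 0.25·86, so 0.9375P_{Hop} = 103.5 and P_{Hop} = 110.4.
Then P_{Go} = 86 + 0.25·110.4 = 113.6.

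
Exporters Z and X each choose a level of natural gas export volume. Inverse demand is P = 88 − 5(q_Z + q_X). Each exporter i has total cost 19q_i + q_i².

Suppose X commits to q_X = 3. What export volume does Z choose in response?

Exporter Z's profit: π = q_Z(88 − 5(q_Z + q_X)) − 19q_Z − q_Z².
∂π/∂q_Z = 69 − 12q_Z − 5q_X = 0, so q_Z = 5.75 − (5/12)q_X.
At q_X = 3: q_Z = 5.75 − (5/12)·3 = 4.5.

4.5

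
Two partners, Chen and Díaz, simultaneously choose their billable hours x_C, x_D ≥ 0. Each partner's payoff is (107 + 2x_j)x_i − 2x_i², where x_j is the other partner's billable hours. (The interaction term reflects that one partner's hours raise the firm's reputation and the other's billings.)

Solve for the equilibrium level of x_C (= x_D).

Chen's payoff is (107 + 2x_D)x_C − 2x_C².
∂π/∂x_C = 107 + 2x_D − 4x_C = 0, so x_C = 26.75 + 0.5x_D.
The game is symmetric, so in equilibrium x_D = x_C: the reaction function gives 0.5x_C = 26.75, hence x_C = 53.5.

53.5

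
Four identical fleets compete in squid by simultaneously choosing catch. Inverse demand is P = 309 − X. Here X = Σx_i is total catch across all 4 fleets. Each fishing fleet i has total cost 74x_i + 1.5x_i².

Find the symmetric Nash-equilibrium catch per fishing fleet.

A representative fishing fleet's profit is π_i = x_i(309 − X) − 74x_i − 1.5x_i², with X = x_i + Σ_{j≠i} x_j.
First-order condition: 235 − 5x_i − Σ_{j≠i} x_j = 0.
Imposing symmetry (x_j = x for all j) turns Σ_{j≠i} x_j into 3x, so 235 = 8x and x = 29.375.

29.375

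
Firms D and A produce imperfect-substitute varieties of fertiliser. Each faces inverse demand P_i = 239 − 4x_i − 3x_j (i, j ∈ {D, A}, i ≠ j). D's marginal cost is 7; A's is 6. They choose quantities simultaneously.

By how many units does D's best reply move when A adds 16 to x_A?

Firm D's profit: π = x_D(239 − 4x_D − 3x_A) − 7x_D.
∂π/∂x_D = 232 − 8x_D − 3x_A = 0 ⇒ x_D = 29 − 0.375x_A.
The reaction-function slope is −0.375, so a 16-unit rise in x_A moves x_D by −0.375 × 16 = −6. D's best response falls — the actions are strategic substitutes.

-6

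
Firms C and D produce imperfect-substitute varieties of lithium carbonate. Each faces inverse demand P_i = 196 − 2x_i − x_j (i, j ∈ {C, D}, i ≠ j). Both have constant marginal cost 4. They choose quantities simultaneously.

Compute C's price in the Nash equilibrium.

Firm C's profit: π = x_C(196 − 2x_C − x_D) − 4x_C.
∂π/∂x_C = 192 − 4x_C − x_D = 0 ⇒ x_C = 48 − 0.25x_D.
Setting x_C = x_D in the reaction function: x_C = 48 − 0.25x_C, so x_C = 48 / 1.25 = 38.4.
P_C = 196 − 2·38.4 − 38.4 = 80.8.

80.8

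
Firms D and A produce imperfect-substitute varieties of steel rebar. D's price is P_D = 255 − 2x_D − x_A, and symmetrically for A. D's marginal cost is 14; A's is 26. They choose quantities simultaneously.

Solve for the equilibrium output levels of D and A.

Firm D's profit: π = x_D(255 − 2x_D − x_A) − 14x_D.
∂π/∂x_D = 241 − 4x_D − x_A = 0 ⇒ x_D = 60.25 − 0.25x_A.
Similarly x_A = 57.25 − 0.25x_D.
Plugging x_A into D's best response: x_D = 60.25 − 0.25(57.25 − 0.25x_D) ⇒ 0.9375x_D = 45.9375, so x_D = 49.
Then x_A = 57.25 − 0.25·49 = 45.

49, 45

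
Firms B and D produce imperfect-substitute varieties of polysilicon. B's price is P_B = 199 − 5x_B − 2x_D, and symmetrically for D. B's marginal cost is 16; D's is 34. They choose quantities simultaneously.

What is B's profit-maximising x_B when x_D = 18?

Firm B's profit: π = x_B(199 − 5x_B − 2x_D) − 16x_B.
∂π/∂x_B = 183 − 10x_B − 2x_D = 0 ⇒ x_B = 18.3 − 0.2x_D.
At x_D = 18: x_B = 18.3 − 0.2·18 = 14.7.

14.7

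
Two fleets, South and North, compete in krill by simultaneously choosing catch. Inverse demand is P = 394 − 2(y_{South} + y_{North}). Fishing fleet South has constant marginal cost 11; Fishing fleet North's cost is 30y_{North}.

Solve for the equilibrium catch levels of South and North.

67, 57.5

Fishing fleet South's profit: π = y_{South}(394 − 2(y_{South} + y_{North})) − 11y_{South}.
∂π/∂y_{South} = 383 − 4y_{South} − 2y_{North} = 0, so y_{South} = 95.75 − 0.5y_{North}.
By the same steps for North: y_{North} = 91 − 0.5y_{South}.
Solving the two reaction functions simultaneously: (1 − (−0.5)(−0.5))y_{South} = 95.75 − 0.5·91, so 0.75y_{South} = 50.25 and y_{South} = 67.
Then y_{North} = 91 − 0.5·67 = 57.5.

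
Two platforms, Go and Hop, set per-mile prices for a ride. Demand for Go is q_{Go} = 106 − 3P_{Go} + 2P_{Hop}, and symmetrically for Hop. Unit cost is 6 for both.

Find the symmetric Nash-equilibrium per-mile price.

31

Go's profit: π = (P_{Go} − 6)(106 − 3P_{Go} + 2P_{Hop}).
∂π/∂P_{Go} = 124 − 6P_{Go} + 2P_{Hop} = 0 ⇒ P_{Go} = 62/3 + (1/3)P_{Hop}.
The game is symmetric, so in equilibrium P_{Hop} = P_{Go}: the reaction function gives (2/3)P_{Go} = 62/3, hence P_{Go} = 31.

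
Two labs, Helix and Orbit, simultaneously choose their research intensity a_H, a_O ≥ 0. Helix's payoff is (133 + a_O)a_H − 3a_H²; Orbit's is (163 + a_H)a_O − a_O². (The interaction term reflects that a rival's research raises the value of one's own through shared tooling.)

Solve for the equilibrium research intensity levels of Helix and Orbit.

39, 101

Expanding Helix's payoff: 133a_H + a_Oa_H − 3a_H².
∂π/∂a_H = 133 + a_O − 6a_H = 0, so a_H = 133/6 + (1/6)a_O.
Likewise for Orbit: a_O = 81.5 + 0.5a_H.
Solving the two reaction functions simultaneously: (1 − (1/6)(0.5))a_H = 133/6 + (1/6)·81.5, so (11/12)a_H = 35.75 and a_H = 39.
Then a_O = 81.5 + 0.5·39 = 101.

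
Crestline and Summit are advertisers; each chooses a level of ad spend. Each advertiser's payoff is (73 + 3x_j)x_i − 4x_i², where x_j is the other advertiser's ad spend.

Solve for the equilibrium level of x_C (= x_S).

Crestline's payoff is (73 + 3x_S)x_C − 4x_C².
∂π/∂x_C = 73 + 3x_S − 8x_C = 0, so x_C = 9.125 + 0.375x_S.
The game is symmetric, so in equilibrium x_S = x_C: the reaction function gives 0.625x_C = 9.125, hence x_C = 14.6.

14.6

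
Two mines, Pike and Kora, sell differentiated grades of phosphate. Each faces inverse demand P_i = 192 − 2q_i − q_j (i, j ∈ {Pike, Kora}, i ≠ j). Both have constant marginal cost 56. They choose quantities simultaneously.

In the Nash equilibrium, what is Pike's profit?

Mine Pike's profit: π = q_{Pike}(192 − 2q_{Pike} − q_{Kora}) − 56q_{Pike}.
∂π/∂q_{Pike} = 136 − 4q_{Pike} − q_{Kora} = 0 ⇒ q_{Pike} = 34 − 0.25q_{Kora}.
Setting q_{Pike} = q_{Kora} in the reaction function: q_{Pike} = 34 − 0.25q_{Pike}, so q_{Pike} = 34 / 1.25 = 27.2.
P_{Pike} = 192 − 2·27.2 − 27.2 = 110.4.
Profit = (110.4 − 56)·27.2 = 1479.68.

1479.68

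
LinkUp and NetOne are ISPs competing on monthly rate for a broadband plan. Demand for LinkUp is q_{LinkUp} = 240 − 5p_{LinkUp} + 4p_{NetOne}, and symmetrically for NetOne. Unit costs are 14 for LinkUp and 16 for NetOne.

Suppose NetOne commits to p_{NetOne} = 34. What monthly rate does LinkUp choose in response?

44.6

LinkUp's profit: π = (p_{LinkUp} − 14)(240 − 5p_{LinkUp} + 4p_{NetOne}).
∂π/∂p_{LinkUp} = 310 − 10p_{LinkUp} + 4p_{NetOne} = 0 ⇒ p_{LinkUp} = 31 + 0.4p_{NetOne}.
At p_{NetOne} = 34: p_{LinkUp} = 31 + 0.4·34 = 44.6.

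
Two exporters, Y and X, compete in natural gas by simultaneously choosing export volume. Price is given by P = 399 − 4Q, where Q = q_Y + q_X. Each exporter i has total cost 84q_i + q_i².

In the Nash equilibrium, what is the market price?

Exporter Y's profit: π = q_Y(399 − 4(q_Y + q_X)) − 84q_Y − q_Y².
∂π/∂q_Y = 315 − 10q_Y − 4q_X = 0, so q_Y = 31.5 − 0.4q_X.
By symmetry q_X = q_Y; substituting into the reaction function, 1.4q_Y = 31.5 and q_Y = 22.5.
Equilibrium price: P = 399 − 4·45 = 219.

219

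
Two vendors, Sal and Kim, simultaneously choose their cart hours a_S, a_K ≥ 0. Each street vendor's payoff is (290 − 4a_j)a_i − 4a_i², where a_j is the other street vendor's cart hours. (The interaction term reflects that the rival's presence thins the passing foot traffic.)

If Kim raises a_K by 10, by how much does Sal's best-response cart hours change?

-5

Sal's payoff is (290 − 4a_K)a_S − 4a_S².
∂π/∂a_S = 290 − 4a_K − 8a_S = 0, so a_S = 36.25 − 0.5a_K.
The reaction-function slope is −0.5, so a 10-unit rise in a_K moves a_S by −0.5 × 10 = −5. Sal's best response falls — the actions are strategic substitutes.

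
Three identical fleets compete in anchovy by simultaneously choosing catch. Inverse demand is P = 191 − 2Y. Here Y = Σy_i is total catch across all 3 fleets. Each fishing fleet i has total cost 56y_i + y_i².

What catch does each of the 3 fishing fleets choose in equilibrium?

A representative fishing fleet's profit is π_i = y_i(191 − 2Y) − 56y_i − y_i², with Y = y_i + Σ_{j≠i} y_j.
First-order condition: 135 − 6y_i − 2Σ_{j≠i} y_j = 0.
In a symmetric equilibrium every fishing fleet chooses the same y, so Σ_{j≠i} y_j = 2y. The condition becomes 135 − 10y = 0, giving y = 135/10 = 13.5.

13.5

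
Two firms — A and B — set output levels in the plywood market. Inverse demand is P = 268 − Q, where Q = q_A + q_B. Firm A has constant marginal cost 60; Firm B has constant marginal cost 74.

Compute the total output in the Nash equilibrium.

134

Firm A's profit: π = q_A(268 − (q_A + q_B)) − 60q_A.
∂π/∂q_A = 208 − 2q_A − q_B = 0, so q_A = 104 − 0.5q_B.
By the same steps for B: q_B = 97 − 0.5q_A.
Substituting the second reaction function into the first: q_A = 104 − 0.5(97 − 0.5q_A), which gives 0.75q_A = 55.5 ⇒ q_A = 74.
Then q_B = 97 − 0.5·74 = 60.
Total output: 74 + 60 = 134.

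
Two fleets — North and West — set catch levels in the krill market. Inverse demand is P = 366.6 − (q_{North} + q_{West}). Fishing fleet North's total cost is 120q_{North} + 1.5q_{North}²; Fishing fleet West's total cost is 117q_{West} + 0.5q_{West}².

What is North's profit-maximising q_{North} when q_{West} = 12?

Fishing fleet North's profit: π = q_{North}(366.6 − (q_{North} + q_{West})) − 120q_{North} − 1.5q_{North}².
∂π/∂q_{North} = 246.6 − 5q_{North} − q_{West} = 0, so q_{North} = 49.32 − 0.2q_{West}.
At q_{West} = 12: q_{North} = 49.32 − 0.2·12 = 46.92.

46.92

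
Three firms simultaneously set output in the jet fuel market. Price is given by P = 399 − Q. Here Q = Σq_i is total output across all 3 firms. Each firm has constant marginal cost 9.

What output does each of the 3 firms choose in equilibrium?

97.5

A representative firm's profit is π_i = q_i(399 − Q) − 9q_i, with Q = q_i + Σ_{j≠i} q_j.
First-order condition: 390 − 2q_i − Σ_{j≠i} q_j = 0.
Imposing symmetry (q_j = q for all j) turns Σ_{j≠i} q_j into 2q, so 390 = 4q and q = 97.5.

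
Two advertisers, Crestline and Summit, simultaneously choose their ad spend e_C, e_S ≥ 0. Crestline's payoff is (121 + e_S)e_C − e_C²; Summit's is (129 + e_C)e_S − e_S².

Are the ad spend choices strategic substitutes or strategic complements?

strategic complements

Expanding Crestline's payoff: 121e_C + e_Se_C − e_C².
∂π/∂e_C = 121 + e_S − 2e_C = 0, so e_C = 60.5 + 0.5e_S.
The best-response slope de_C/de_S = 0.5 > 0: the reaction function is upward-sloping, so the choices are strategic complements.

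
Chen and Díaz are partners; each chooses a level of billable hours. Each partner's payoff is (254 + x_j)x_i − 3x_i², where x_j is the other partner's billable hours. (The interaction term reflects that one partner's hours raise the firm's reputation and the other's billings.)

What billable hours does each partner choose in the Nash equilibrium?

Chen's payoff is (254 + x_D)x_C − 3x_C².
∂π/∂x_C = 254 + x_D − 6x_C = 0, so x_C = 127/3 + (1/6)x_D.
The game is symmetric, so in equilibrium x_D = x_C: the reaction function gives (5/6)x_C = 127/3, hence x_C = 50.8.

50.8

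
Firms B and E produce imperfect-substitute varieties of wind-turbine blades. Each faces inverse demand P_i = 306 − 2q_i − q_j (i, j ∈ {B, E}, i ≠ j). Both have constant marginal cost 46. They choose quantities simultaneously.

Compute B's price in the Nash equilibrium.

Firm B's profit: π = q_B(306 − 2q_B − q_E) − 46q_B.
∂π/∂q_B = 260 − 4q_B − q_E = 0 ⇒ q_B = 65 − 0.25q_E.
Setting q_B = q_E in the reaction function: q_B = 65 − 0.25q_B, so q_B = 65 / 1.25 = 52.
P_B = 306 − 2·52 − 52 = 150.

150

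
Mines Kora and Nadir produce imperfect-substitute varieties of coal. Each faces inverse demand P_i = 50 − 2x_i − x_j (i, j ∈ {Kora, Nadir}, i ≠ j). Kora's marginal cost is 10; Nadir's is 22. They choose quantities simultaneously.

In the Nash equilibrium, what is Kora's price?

27.6

Mine Kora's profit: π = x_{Kora}(50 − 2x_{Kora} − x_{Nadir}) − 10x_{Kora}.
∂π/∂x_{Kora} = 40 − 4x_{Kora} − x_{Nadir} = 0 ⇒ x_{Kora} = 10 − 0.25x_{Nadir}.
Similarly x_{Nadir} = 7 − 0.25x_{Kora}.
Solving the two reaction functions simultaneously: (1 − (−0.25)(−0.25))x_{Kora} = 10 − 0.25·7, so 0.9375x_{Kora} = 8.25 and x_{Kora} = 8.8.
Then x_{Nadir} = 7 − 0.25·8.8 = 4.8.
P_{Kora} = 50 − 2·8.8 − 4.8 = 27.6.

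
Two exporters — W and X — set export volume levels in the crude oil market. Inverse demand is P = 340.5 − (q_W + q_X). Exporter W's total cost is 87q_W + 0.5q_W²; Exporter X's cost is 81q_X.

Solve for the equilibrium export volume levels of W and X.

49.5, 105

Exporter W's profit: π = q_W(340.5 − (q_W + q_X)) − 87q_W − 0.5q_W².
∂π/∂q_W = 253.5 − 3q_W − q_X = 0, so q_W = 84.5 − (1/3)q_X.
For X: ∂π/∂q_X = 259.5 − 2q_X − q_W = 0 ⇒ q_X = 129.75 − 0.5q_W.
Substituting the second reaction function into the first: q_W = 84.5 − (1/3)(129.75 − 0.5q_W), which gives (5/6)q_W = 41.25 ⇒ q_W = 49.5.
Then q_X = 129.75 − 0.5·49.5 = 105.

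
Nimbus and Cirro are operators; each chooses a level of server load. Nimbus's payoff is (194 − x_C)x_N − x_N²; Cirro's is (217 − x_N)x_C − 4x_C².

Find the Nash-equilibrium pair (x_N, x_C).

Expanding Nimbus's payoff: 194x_N − x_Cx_N − x_N².
∂π/∂x_N = 194 − x_C − 2x_N = 0, so x_N = 97 − 0.5x_C.
Likewise for Cirro: x_C = 27.125 − 0.125x_N.
Plugging x_C into Nimbus's best response: x_N = 97 − 0.5(27.125 − 0.125x_N) ⇒ 0.9375x_N = 83.4375, so x_N = 89.
Then x_C = 27.125 − 0.125·89 = 16.

89, 16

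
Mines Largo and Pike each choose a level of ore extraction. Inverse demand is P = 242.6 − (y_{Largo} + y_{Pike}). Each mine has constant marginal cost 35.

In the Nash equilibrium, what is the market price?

104.2

Mine Largo's profit: π = y_{Largo}(242.6 − (y_{Largo} + y_{Pike})) − 35y_{Largo}.
∂π/∂y_{Largo} = 207.6 − 2y_{Largo} − y_{Pike} = 0, so y_{Largo} = 103.8 − 0.5y_{Pike}.
By symmetry y_{Pike} = y_{Largo}; substituting into the reaction function, 1.5y_{Largo} = 103.8 and y_{Largo} = 69.2.
Equilibrium price: P = 242.6 − 138.4 = 104.2.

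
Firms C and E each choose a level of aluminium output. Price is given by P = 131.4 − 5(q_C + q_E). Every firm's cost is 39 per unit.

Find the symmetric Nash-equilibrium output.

6.16

Firm C's profit: π = q_C(131.4 − 5(q_C + q_E)) − 39q_C.
∂π/∂q_C = 92.4 − 10q_C − 5q_E = 0, so q_C = 9.24 − 0.5q_E.
The game is symmetric, so in equilibrium q_E = q_C: the reaction function gives 1.5q_C = 9.24, hence q_C = 6.16.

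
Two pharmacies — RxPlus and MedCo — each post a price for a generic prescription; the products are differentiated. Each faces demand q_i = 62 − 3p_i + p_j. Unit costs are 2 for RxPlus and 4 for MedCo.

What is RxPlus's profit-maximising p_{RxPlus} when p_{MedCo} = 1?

RxPlus's profit: π = (p_{RxPlus} − 2)(62 − 3p_{RxPlus} + p_{MedCo}).
∂π/∂p_{RxPlus} = 68 − 6p_{RxPlus} + p_{MedCo} = 0 ⇒ p_{RxPlus} = 34/3 + (1/6)p_{MedCo}.
At p_{MedCo} = 1: p_{RxPlus} = 34/3 + (1/6)·1 = 11.5.

11.5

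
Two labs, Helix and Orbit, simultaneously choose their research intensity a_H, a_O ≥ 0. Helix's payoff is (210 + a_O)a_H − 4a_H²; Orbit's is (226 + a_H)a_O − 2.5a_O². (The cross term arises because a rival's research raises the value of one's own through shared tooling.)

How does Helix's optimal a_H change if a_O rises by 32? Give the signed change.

Expanding Helix's payoff: 210a_H + a_Oa_H − 4a_H².
∂π/∂a_H = 210 + a_O − 8a_H = 0, so a_H = 26.25 + 0.125a_O.
The reaction-function slope is 0.125, so a 32-unit rise in a_O moves a_H by 0.125 × 32 = 4. Helix's best response rises — the actions are strategic complements.

4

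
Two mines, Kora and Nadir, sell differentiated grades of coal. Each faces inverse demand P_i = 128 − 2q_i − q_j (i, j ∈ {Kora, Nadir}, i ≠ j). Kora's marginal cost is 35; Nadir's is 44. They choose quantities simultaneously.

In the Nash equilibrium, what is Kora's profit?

737.28

Mine Kora's profit: π = q_{Kora}(128 − 2q_{Kora} − q_{Nadir}) − 35q_{Kora}.
∂π/∂q_{Kora} = 93 − 4q_{Kora} − q_{Nadir} = 0 ⇒ q_{Kora} = 23.25 − 0.25q_{Nadir}.
Similarly q_{Nadir} = 21 − 0.25q_{Kora}.
Substituting the second reaction function into the first: q_{Kora} = 23.25 − 0.25(21 − 0.25q_{Kora}), which gives 0.9375q_{Kora} = 18 ⇒ q_{Kora} = 19.2.
Then q_{Nadir} = 21 − 0.25·19.2 = 16.2.
P_{Kora} = 128 − 2·19.2 − 16.2 = 73.4.
Profit = (73.4 − 35)·19.2 = 737.28.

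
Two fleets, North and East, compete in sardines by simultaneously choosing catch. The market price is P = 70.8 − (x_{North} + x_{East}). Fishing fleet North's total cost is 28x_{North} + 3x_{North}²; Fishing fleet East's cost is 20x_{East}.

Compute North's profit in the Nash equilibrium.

21.5296

Fishing fleet North's profit: π = x_{North}(70.8 − (x_{North} + x_{East})) − 28x_{North} − 3x_{North}².
∂π/∂x_{North} = 42.8 − 8x_{North} − x_{East} = 0, so x_{North} = 5.35 − 0.125x_{East}.
For East: ∂π/∂x_{East} = 50.8 − 2x_{East} − x_{North} = 0 ⇒ x_{East} = 25.4 − 0.5x_{North}.
Solving the two reaction functions simultaneously: (1 − (−0.125)(−0.5))x_{North} = 5.35 − 0.125·25.4, so 0.9375x_{North} = 2.175 and x_{North} = 2.32.
Then x_{East} = 25.4 − 0.5·2.32 = 24.24.
Price P = 70.8 − 26.56 = 44.24.
North's profit: (44.24 − 28)·2.32 − 3(2.32)² = 21.5296.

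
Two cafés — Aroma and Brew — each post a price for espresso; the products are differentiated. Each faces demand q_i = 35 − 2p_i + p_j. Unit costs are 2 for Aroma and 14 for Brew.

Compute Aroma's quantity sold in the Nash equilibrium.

25.2

Aroma's profit: π = (p_{Aroma} − 2)(35 − 2p_{Aroma} + p_{Brew}).
∂π/∂p_{Aroma} = 39 − 4p_{Aroma} + p_{Brew} = 0 ⇒ p_{Aroma} = 9.75 + 0.25p_{Brew}.
Similarly p_{Brew} = 15.75 + 0.25p_{Aroma}.
Solving the two reaction functions simultaneously: (1 − (0.25)(0.25))p_{Aroma} = 9.75 + 0.25·15.75, so 0.9375p_{Aroma} = 13.6875 and p_{Aroma} = 14.6.
Then p_{Brew} = 15.75 + 0.25·14.6 = 19.4.
q_{Aroma} = 35 − 2·14.6 + 19.4 = 25.2.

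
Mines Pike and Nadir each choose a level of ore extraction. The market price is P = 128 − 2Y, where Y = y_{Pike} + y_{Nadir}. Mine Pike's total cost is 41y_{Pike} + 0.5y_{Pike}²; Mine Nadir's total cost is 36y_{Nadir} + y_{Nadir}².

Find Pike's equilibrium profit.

422.5

Mine Pike's profit: π = y_{Pike}(128 − 2(y_{Pike} + y_{Nadir})) − 41y_{Pike} − 0.5y_{Pike}².
∂π/∂y_{Pike} = 87 − 5y_{Pike} − 2y_{Nadir} = 0, so y_{Pike} = 17.4 − 0.4y_{Nadir}.
For Nadir: ∂π/∂y_{Nadir} = 92 − 6y_{Nadir} − 2y_{Pike} = 0 ⇒ y_{Nadir} = 46/3 − (1/3)y_{Pike}.
Plugging y_{Nadir} into Pike's best response: y_{Pike} = 17.4 − 0.4(46/3 − (1/3)y_{Pike}) ⇒ (13/15)y_{Pike} = 169/15, so y_{Pike} = 13.
Then y_{Nadir} = 46/3 − (1/3)·13 = 11.
Price P = 128 − 2·24 = 80.
Pike's profit: (80 − 41)·13 − 0.5(13)² = 422.5.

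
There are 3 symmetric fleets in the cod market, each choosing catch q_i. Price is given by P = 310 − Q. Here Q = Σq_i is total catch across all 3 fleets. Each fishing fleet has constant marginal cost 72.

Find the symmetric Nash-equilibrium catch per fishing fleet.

59.5

A representative fishing fleet's profit is π_i = q_i(310 − Q) − 72q_i, with Q = q_i + Σ_{j≠i} q_j.
First-order condition: 238 − 2q_i − Σ_{j≠i} q_j = 0.
In a symmetric equilibrium every fishing fleet chooses the same q, so Σ_{j≠i} q_j = 2q. The condition becomes 238 − 4q = 0, giving q = 238/4 = 59.5.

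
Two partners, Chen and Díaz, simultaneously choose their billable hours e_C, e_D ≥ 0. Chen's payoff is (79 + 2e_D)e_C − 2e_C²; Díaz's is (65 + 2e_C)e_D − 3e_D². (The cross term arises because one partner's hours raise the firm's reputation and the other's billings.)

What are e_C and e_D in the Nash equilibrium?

Expanding Chen's payoff: 79e_C + 2e_De_C − 2e_C².
∂π/∂e_C = 79 + 2e_D − 4e_C = 0, so e_C = 19.75 + 0.5e_D.
Likewise for Díaz: e_D = 65/6 + (1/3)e_C.
Substituting the second reaction function into the first: e_C = 19.75 + 0.5(65/6 + (1/3)e_C), which gives (5/6)e_C = 151/6 ⇒ e_C = 30.2.
Then e_D = 65/6 + (1/3)·30.2 = 20.9.

30.2, 20.9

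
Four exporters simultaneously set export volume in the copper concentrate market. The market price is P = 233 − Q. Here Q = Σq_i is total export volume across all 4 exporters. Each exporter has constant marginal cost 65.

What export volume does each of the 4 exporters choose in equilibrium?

A representative exporter's profit is π_i = q_i(233 − Q) − 65q_i, with Q = q_i + Σ_{j≠i} q_j.
First-order condition: 168 − 2q_i − Σ_{j≠i} q_j = 0.
Imposing symmetry (q_j = q for all j) turns Σ_{j≠i} q_j into 3q, so 168 = 5q and q = 33.6.

33.6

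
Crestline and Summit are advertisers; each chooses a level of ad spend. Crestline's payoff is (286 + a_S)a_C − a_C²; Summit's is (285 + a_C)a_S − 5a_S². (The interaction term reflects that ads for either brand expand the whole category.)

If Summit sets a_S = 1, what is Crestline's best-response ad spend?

Expanding Crestline's payoff: 286a_C + a_Sa_C − a_C².
∂π/∂a_C = 286 + a_S − 2a_C = 0, so a_C = 143 + 0.5a_S.
At a_S = 1: a_C = 143 + 0.5·1 = 143.5.

143.5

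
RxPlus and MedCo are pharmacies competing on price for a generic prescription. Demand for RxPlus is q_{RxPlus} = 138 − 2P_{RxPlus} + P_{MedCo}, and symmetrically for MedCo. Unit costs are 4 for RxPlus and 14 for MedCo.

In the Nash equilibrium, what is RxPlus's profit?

4232

RxPlus's profit: π = (P_{RxPlus} − 4)(138 − 2P_{RxPlus} + P_{MedCo}).
∂π/∂P_{RxPlus} = 146 − 4P_{RxPlus} + P_{MedCo} = 0 ⇒ P_{RxPlus} = 36.5 + 0.25P_{MedCo}.
Similarly P_{MedCo} = 41.5 + 0.25P_{RxPlus}.
Solving the two reaction functions simultaneously: (1 − (0.25)(0.25))P_{RxPlus} = 36.5 + 0.25·41.5, so 0.9375P_{RxPlus} = 46.875 and P_{RxPlus} = 50.
Then P_{MedCo} = 41.5 + 0.25·50 = 54.
q_{RxPlus} = 138 − 2·50 + 54 = 92.
Profit = (50 − 4)·92 = 4232.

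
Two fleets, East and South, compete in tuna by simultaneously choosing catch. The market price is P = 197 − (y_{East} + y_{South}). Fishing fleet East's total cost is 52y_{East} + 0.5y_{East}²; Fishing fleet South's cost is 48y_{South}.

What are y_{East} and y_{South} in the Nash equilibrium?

28.2, 60.4

Fishing fleet East's profit: π = y_{East}(197 − (y_{East} + y_{South})) − 52y_{East} − 0.5y_{East}².
∂π/∂y_{East} = 145 − 3y_{East} − y_{South} = 0, so y_{East} = 145/3 − (1/3)y_{South}.
For South: ∂π/∂y_{South} = 149 − 2y_{South} − y_{East} = 0 ⇒ y_{South} = 74.5 − 0.5y_{East}.
Solving the two reaction functions simultaneously: (1 − (−1/3)(−0.5))y_{East} = 145/3 − (1/3)·74.5, so (5/6)y_{East} = 23.5 and y_{East} = 28.2.
Then y_{South} = 74.5 − 0.5·28.2 = 60.4.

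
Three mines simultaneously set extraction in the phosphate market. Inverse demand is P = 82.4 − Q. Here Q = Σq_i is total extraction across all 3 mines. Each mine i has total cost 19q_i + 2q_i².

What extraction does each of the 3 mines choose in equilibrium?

7.925

A representative mine's profit is π_i = q_i(82.4 − Q) − 19q_i − 2q_i², with Q = q_i + Σ_{j≠i} q_j.
First-order condition: 63.4 − 6q_i − Σ_{j≠i} q_j = 0.
With identical mines, set every q_j = q: then 63.4 − 6q − 2q = 0, i.e. q = 63.4/8 = 7.925.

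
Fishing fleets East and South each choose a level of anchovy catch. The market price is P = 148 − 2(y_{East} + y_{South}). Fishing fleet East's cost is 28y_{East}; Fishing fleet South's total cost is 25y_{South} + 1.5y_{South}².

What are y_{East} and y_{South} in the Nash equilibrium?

24.75, 10.5

Fishing fleet East's profit: π = y_{East}(148 − 2(y_{East} + y_{South})) − 28y_{East}.
∂π/∂y_{East} = 120 − 4y_{East} − 2y_{South} = 0, so y_{East} = 30 − 0.5y_{South}.
For South: ∂π/∂y_{South} = 123 − 7y_{South} − 2y_{East} = 0 ⇒ y_{South} = 123/7 − (2/7)y_{East}.
Solving the two reaction functions simultaneously: (1 − (−0.5)(−2/7))y_{East} = 30 − 0.5·(123/7), so (6/7)y_{East} = 297/14 and y_{East} = 24.75.
Then y_{South} = 123/7 − (2/7)·24.75 = 10.5.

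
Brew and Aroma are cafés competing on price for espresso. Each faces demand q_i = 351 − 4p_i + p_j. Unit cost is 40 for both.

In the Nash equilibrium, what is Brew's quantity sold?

132

Brew's profit: π = (p_{Brew} − 40)(351 − 4p_{Brew} + p_{Aroma}).
∂π/∂p_{Brew} = 511 − 8p_{Brew} + p_{Aroma} = 0 ⇒ p_{Brew} = 63.875 + 0.125p_{Aroma}.
The game is symmetric, so in equilibrium p_{Aroma} = p_{Brew}: the reaction function gives 0.875p_{Brew} = 63.875, hence p_{Brew} = 73.
q_{Brew} = 351 − 4·73 + 73 = 132.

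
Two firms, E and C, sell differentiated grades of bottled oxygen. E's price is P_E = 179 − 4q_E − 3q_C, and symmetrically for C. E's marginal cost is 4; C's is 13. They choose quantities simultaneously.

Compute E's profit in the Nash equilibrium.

Firm E's profit: π = q_E(179 − 4q_E − 3q_C) − 4q_E.
∂π/∂q_E = 175 − 8q_E − 3q_C = 0 ⇒ q_E = 21.875 − 0.375q_C.
Similarly q_C = 20.75 − 0.375q_E.
Solving the two reaction functions simultaneously: (1 − (−0.375)(−0.375))q_E = 21.875 − 0.375·20.75, so (55/64)q_E = 451/32 and q_E = 16.4.
Then q_C = 20.75 − 0.375·16.4 = 14.6.
P_E = 179 − 4·16.4 − 3·14.6 = 69.6.
Profit = (69.6 − 4)·16.4 = 1075.84.

1075.84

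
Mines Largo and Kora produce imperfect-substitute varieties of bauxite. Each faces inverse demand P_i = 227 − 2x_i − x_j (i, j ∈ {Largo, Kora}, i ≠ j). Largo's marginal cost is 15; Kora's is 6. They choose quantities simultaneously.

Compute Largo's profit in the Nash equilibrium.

3494.48

Mine Largo's profit: π = x_{Largo}(227 − 2x_{Largo} − x_{Kora}) − 15x_{Largo}.
∂π/∂x_{Largo} = 212 − 4x_{Largo} − x_{Kora} = 0 ⇒ x_{Largo} = 53 − 0.25x_{Kora}.
Similarly x_{Kora} = 55.25 − 0.25x_{Largo}.
Solving the two reaction functions simultaneously: (1 − (−0.25)(−0.25))x_{Largo} = 53 − 0.25·55.25, so 0.9375x_{Largo} = 39.1875 and x_{Largo} = 41.8.
Then x_{Kora} = 55.25 − 0.25·41.8 = 44.8.
P_{Largo} = 227 − 2·41.8 − 44.8 = 98.6.
Profit = (98.6 − 15)·41.8 = 3494.48.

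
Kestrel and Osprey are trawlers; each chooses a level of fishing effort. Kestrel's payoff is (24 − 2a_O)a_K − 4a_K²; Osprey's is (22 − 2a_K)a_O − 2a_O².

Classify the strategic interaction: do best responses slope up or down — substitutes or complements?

Expanding Kestrel's payoff: 24a_K − 2a_Oa_K − 4a_K².
∂π/∂a_K = 24 − 2a_O − 8a_K = 0, so a_K = 3 − 0.25a_O.
The best-response slope da_K/da_O = −0.25 < 0: the reaction function is downward-sloping, so the choices are strategic substitutes.

strategic substitutes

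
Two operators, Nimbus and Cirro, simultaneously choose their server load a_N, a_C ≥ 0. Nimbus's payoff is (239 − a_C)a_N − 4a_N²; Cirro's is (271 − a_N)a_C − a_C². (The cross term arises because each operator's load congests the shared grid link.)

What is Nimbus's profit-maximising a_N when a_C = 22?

Expanding Nimbus's payoff: 239a_N − a_Ca_N − 4a_N².
∂π/∂a_N = 239 − a_C − 8a_N = 0, so a_N = 29.875 − 0.125a_C.
At a_C = 22: a_N = 29.875 − 0.125·22 = 27.125.

27.125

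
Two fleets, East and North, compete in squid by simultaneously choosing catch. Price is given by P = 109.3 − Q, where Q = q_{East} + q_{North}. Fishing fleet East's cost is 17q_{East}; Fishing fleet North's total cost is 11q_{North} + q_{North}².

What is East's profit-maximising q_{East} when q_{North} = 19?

Fishing fleet East's profit: π = q_{East}(109.3 − (q_{East} + q_{North})) − 17q_{East}.
∂π/∂q_{East} = 92.3 − 2q_{East} − q_{North} = 0, so q_{East} = 46.15 − 0.5q_{North}.
At q_{North} = 19: q_{East} = 46.15 − 0.5·19 = 36.65.

36.65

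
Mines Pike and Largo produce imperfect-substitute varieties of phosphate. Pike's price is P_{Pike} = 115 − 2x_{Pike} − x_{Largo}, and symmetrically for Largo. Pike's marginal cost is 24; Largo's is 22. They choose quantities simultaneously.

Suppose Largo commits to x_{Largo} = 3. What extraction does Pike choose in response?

Mine Pike's profit: π = x_{Pike}(115 − 2x_{Pike} − x_{Largo}) − 24x_{Pike}.
∂π/∂x_{Pike} = 91 − 4x_{Pike} − x_{Largo} = 0 ⇒ x_{Pike} = 22.75 − 0.25x_{Largo}.
At x_{Largo} = 3: x_{Pike} = 22.75 − 0.25·3 = 22.

22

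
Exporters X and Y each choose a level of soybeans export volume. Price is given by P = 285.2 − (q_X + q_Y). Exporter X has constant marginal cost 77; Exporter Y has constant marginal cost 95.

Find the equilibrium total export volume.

Exporter X's profit: π = q_X(285.2 − (q_X + q_Y)) − 77q_X.
∂π/∂q_X = 208.2 − 2q_X − q_Y = 0, so q_X = 104.1 − 0.5q_Y.
By the same steps for Y: q_Y = 95.1 − 0.5q_X.
Substituting the second reaction function into the first: q_X = 104.1 − 0.5(95.1 − 0.5q_X), which gives 0.75q_X = 56.55 ⇒ q_X = 75.4.
Then q_Y = 95.1 − 0.5·75.4 = 57.4.
Total export volume: 75.4 + 57.4 = 132.8.

132.8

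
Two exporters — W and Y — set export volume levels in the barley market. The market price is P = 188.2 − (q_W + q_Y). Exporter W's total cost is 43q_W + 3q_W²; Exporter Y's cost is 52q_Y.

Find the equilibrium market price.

114.96

Exporter W's profit: π = q_W(188.2 − (q_W + q_Y)) − 43q_W − 3q_W².
∂π/∂q_W = 145.2 − 8q_W − q_Y = 0, so q_W = 18.15 − 0.125q_Y.
For Y: ∂π/∂q_Y = 136.2 − 2q_Y − q_W = 0 ⇒ q_Y = 68.1 − 0.5q_W.
Solving the two reaction functions simultaneously: (1 − (−0.125)(−0.5))q_W = 18.15 − 0.125·68.1, so 0.9375q_W = 9.6375 and q_W = 10.28.
Then q_Y = 68.1 − 0.5·10.28 = 62.96.
Equilibrium price: P = 188.2 − 73.24 = 114.96.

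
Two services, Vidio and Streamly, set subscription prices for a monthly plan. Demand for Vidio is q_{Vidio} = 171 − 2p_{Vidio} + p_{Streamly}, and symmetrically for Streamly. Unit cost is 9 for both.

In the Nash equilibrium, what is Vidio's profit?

Vidio's profit: π = (p_{Vidio} − 9)(171 − 2p_{Vidio} + p_{Streamly}).
∂π/∂p_{Vidio} = 189 − 4p_{Vidio} + p_{Streamly} = 0 ⇒ p_{Vidio} = 47.25 + 0.25p_{Streamly}.
The game is symmetric, so in equilibrium p_{Streamly} = p_{Vidio}: the reaction function gives 0.75p_{Vidio} = 47.25, hence p_{Vidio} = 63.
q_{Vidio} = 171 − 2·63 + 63 = 108.
Profit = (63 − 9)·108 = 5832.

5832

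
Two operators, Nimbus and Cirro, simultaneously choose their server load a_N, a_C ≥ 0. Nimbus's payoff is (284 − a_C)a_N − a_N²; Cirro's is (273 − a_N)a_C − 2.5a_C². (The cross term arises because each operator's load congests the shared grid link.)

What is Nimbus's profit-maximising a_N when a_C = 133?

75.5

Expanding Nimbus's payoff: 284a_N − a_Ca_N − a_N².
∂π/∂a_N = 284 − a_C − 2a_N = 0, so a_N = 142 − 0.5a_C.
At a_C = 133: a_N = 142 − 0.5·133 = 75.5.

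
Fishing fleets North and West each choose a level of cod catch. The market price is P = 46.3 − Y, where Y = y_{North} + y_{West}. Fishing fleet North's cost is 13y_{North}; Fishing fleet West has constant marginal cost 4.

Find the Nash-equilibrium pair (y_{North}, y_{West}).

Fishing fleet North's profit: π = y_{North}(46.3 − (y_{North} + y_{West})) − 13y_{North}.
∂π/∂y_{North} = 33.3 − 2y_{North} − y_{West} = 0, so y_{North} = 16.65 − 0.5y_{West}.
By the same steps for West: y_{West} = 21.15 − 0.5y_{North}.
Substituting the second reaction function into the first: y_{North} = 16.65 − 0.5(21.15 − 0.5y_{North}), which gives 0.75y_{North} = 6.075 ⇒ y_{North} = 8.1.
Then y_{West} = 21.15 − 0.5·8.1 = 17.1.

8.1, 17.1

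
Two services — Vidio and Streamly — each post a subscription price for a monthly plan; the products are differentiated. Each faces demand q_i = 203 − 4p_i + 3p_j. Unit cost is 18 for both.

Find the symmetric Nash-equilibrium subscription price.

55

Vidio's profit: π = (p_{Vidio} − 18)(203 − 4p_{Vidio} + 3p_{Streamly}).
∂π/∂p_{Vidio} = 275 − 8p_{Vidio} + 3p_{Streamly} = 0 ⇒ p_{Vidio} = 34.375 + 0.375p_{Streamly}.
By symmetry p_{Streamly} = p_{Vidio}; substituting into the reaction function, 0.625p_{Vidio} = 34.375 and p_{Vidio} = 55.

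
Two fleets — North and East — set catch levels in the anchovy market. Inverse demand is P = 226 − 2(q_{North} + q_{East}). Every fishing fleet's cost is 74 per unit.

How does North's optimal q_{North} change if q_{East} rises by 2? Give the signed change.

-1

Fishing fleet North's profit: π = q_{North}(226 − 2(q_{North} + q_{East})) − 74q_{North}.
∂π/∂q_{North} = 152 − 4q_{North} − 2q_{East} = 0, so q_{North} = 38 − 0.5q_{East}.
The reaction-function slope is −0.5, so a 2-unit rise in q_{East} moves q_{North} by −0.5 × 2 = −1. North's best response falls — the actions are strategic substitutes.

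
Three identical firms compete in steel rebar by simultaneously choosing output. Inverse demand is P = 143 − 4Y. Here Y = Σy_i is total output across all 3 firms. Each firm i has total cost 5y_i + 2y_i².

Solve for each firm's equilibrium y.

A representative firm's profit is π_i = y_i(143 − 4Y) − 5y_i − 2y_i², with Y = y_i + Σ_{j≠i} y_j.
First-order condition: 138 − 12y_i − 4Σ_{j≠i} y_j = 0.
Imposing symmetry (y_j = y for all j) turns Σ_{j≠i} y_j into 2y, so 138 = 20y and y = 6.9.

6.9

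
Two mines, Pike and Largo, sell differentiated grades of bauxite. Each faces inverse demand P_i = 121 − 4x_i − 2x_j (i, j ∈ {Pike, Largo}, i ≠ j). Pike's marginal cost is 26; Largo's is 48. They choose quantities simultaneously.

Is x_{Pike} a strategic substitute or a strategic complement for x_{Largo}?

Mine Pike's profit: π = x_{Pike}(121 − 4x_{Pike} − 2x_{Largo}) − 26x_{Pike}.
∂π/∂x_{Pike} = 95 − 8x_{Pike} − 2x_{Largo} = 0 ⇒ x_{Pike} = 11.875 − 0.25x_{Largo}.
The best-response slope dx_{Pike}/dx_{Largo} = −0.25 < 0: the reaction function is downward-sloping, so the choices are strategic substitutes.

strategic substitutes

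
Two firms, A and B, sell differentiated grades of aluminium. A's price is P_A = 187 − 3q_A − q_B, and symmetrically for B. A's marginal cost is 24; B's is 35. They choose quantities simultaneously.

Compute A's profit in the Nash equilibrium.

1670.88

Firm A's profit: π = q_A(187 − 3q_A − q_B) − 24q_A.
∂π/∂q_A = 163 − 6q_A − q_B = 0 ⇒ q_A = 163/6 − (1/6)q_B.
Similarly q_B = 76/3 − (1/6)q_A.
Plugging q_B into A's best response: q_A = 163/6 − (1/6)(76/3 − (1/6)q_A) ⇒ (35/36)q_A = 413/18, so q_A = 23.6.
Then q_B = 76/3 − (1/6)·23.6 = 21.4.
P_A = 187 − 3·23.6 − 21.4 = 94.8.
Profit = (94.8 − 24)·23.6 = 1670.88.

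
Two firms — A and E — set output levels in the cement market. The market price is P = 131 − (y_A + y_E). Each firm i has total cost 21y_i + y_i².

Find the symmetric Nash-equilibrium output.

Firm A's profit: π = y_A(131 − (y_A + y_E)) − 21y_A − y_A².
∂π/∂y_A = 110 − 4y_A − y_E = 0, so y_A = 27.5 − 0.25y_E.
By symmetry y_E = y_A; substituting into the reaction function, 1.25y_A = 27.5 and y_A = 22.

22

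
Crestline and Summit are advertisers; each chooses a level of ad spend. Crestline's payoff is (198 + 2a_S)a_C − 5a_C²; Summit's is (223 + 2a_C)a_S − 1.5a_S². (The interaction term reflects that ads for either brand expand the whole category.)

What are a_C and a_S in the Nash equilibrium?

40, 101

Expanding Crestline's payoff: 198a_C + 2a_Sa_C − 5a_C².
∂π/∂a_C = 198 + 2a_S − 10a_C = 0, so a_C = 19.8 + 0.2a_S.
Likewise for Summit: a_S = 223/3 + (2/3)a_C.
Substituting the second reaction function into the first: a_C = 19.8 + 0.2(223/3 + (2/3)a_C), which gives (13/15)a_C = 104/3 ⇒ a_C = 40.
Then a_S = 223/3 + (2/3)·40 = 101.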